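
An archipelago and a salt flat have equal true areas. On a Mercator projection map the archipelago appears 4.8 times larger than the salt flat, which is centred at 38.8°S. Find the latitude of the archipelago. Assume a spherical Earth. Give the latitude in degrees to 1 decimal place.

69.2°

On Mercator, (apparent₁)/(apparent₂) = sec²φ₁ / sec²φ₂ when true areas are equal.
cos²φ₂ / cos²φ₁ = 4.8  ⇒  cos φ₁ = cos 38.8° / √4.8 = 0.7793/2.191 = 0.3557.
φ₁ = arccos(0.3557) ≈ 69.2°.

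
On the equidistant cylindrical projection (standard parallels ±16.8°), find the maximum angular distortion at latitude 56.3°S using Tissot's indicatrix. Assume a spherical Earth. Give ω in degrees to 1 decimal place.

30.9°

With standard parallel φ₀ = 16.8°, the equirectangular projection gives x = Rλ cos φ₀, y = Rφ, so h = 1 and k = cos 16.8° / cos φ.
At 56.3°: h = 1.000, k = 1.725; principal scales a = 1.725, b = 1.000.
sin(ω/2) = (a − b)/(a + b) = 0.7254/2.725 = 0.2662, so ω = 2 arcsin(0.2662) ≈ 30.9°.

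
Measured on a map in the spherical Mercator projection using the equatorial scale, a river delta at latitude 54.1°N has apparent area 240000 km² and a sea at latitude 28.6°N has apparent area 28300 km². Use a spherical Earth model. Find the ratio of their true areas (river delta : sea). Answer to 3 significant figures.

Since Mercator area scale is 1/cos²φ, the true area equals the apparent area multiplied by cos²φ.
True area of river delta: 240000 × cos²(54.1°) = 240000 × 0.3438 = 82520 km².
True area of sea: 28300 × cos²(28.6°) = 28300 × 0.7709 = 21820 km².
Ratio = 82520 / 21820 ≈ 3.78.

3.78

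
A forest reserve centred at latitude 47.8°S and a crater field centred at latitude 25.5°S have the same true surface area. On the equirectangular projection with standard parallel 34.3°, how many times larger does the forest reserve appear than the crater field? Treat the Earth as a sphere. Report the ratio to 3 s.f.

In the equirectangular projection with standard parallel φ₀ = 34.3° (x = Rλ cos φ₀, y = Rφ), meridians are true-scale (h = 1) and the parallel scale is k = cos φ₀ / cos φ.
Areal scale at 47.8°: h·k = 1.000 × 1.230 = 1.230.
Areal scale at 25.5°: h·k = 1.000 × 0.9153 = 0.9153.
Ratio = 1.230/0.9153 ≈ 1.34.

1.34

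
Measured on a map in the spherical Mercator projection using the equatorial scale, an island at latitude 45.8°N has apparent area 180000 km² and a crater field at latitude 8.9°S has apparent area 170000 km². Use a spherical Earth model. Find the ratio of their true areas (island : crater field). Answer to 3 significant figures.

0.527

Since Mercator area scale is 1/cos²φ, the true area equals the apparent area multiplied by cos²φ.
True area of island: 180000 × cos²(45.8°) = 180000 × 0.4860 = 87490 km².
True area of crater field: 170000 × cos²(8.9°) = 170000 × 0.9761 = 165900 km².
Ratio = 87490 / 165900 ≈ 0.527.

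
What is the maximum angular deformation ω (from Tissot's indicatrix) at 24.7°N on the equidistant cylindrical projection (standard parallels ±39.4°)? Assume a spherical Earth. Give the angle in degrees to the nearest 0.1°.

With standard parallel φ₀ = 39.4°, the equirectangular projection gives x = Rλ cos φ₀, y = Rφ, so h = 1 and k = cos 39.4° / cos φ.
At 24.7°: h = 1.000, k = 0.8506; principal scales a = 1.000, b = 0.8506.
sin(ω/2) = (a − b)/(a + b) = 0.1494/1.851 = 0.08076, so ω = 2 arcsin(0.08076) ≈ 9.3°.

9.3°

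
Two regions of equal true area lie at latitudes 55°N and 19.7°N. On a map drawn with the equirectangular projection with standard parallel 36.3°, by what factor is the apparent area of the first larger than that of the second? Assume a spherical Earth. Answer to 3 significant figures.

1.64

With standard parallel φ₀ = 36.3°, the equirectangular projection gives x = Rλ cos φ₀, y = Rφ, so h = 1 and k = cos 36.3° / cos φ.
Areal scale at 55°: h·k = 1.000 × 1.405 = 1.405.
Areal scale at 19.7°: h·k = 1.000 × 0.8560 = 0.8560.
Ratio = 1.405/0.8560 ≈ 1.64.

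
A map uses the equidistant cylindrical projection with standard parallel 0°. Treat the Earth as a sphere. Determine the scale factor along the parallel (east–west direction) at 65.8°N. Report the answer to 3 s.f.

2.44

Plate carrée maps x = Rλ, y = Rφ. The meridian scale is h = 1 and the parallel scale is k = 1/cos φ = sec φ.
k = 1/cos 65.8° = 1/0.4099 = 2.439.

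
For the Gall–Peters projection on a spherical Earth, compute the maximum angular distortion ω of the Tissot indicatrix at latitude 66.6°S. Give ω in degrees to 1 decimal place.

62.7°

Gall–Peters is a cylindrical equal-area projection with standard parallels at ±45°. A cylindrical equal-area projection with standard parallel φ₀ has meridian scale h = cos φ / cos φ₀ and parallel scale k = cos φ₀ / cos φ (so areas are preserved, h·k = 1).
At 66.6°: h = 0.5617, k = 1.780; principal scales a = 1.780, b = 0.5617.
sin(ω/2) = (a − b)/(a + b) = 1.219/2.342 = 0.5204, so ω = 2 arcsin(0.5204) ≈ 62.7°.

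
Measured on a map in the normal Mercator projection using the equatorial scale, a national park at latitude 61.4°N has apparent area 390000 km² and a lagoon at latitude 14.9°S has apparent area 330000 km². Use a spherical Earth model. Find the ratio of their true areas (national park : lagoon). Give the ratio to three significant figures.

0.290

Mercator's areal exaggeration is sec²φ; hence true area = (apparent area) · cos²φ.
True area of national park: 390000 × cos²(61.4°) = 390000 × 0.2291 = 89370 km².
True area of lagoon: 330000 × cos²(14.9°) = 330000 × 0.9339 = 308200 km².
Ratio = 89370 / 308200 ≈ 0.290.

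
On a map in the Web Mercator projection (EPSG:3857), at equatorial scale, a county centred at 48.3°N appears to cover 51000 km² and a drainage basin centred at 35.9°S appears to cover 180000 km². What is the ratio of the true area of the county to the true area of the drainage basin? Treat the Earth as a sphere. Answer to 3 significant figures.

Mercator's areal exaggeration is sec²φ; hence true area = (apparent area) · cos²φ.
True area of county: 51000 × cos²(48.3°) = 51000 × 0.4425 = 22570 km².
True area of drainage basin: 180000 × cos²(35.9°) = 180000 × 0.6562 = 118100 km².
Ratio = 22570 / 118100 ≈ 0.191.

0.191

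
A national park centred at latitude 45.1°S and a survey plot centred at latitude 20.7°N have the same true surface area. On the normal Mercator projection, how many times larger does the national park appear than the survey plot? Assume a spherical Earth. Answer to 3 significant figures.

1.76

On Mercator, area is exaggerated by sec²φ = 1/cos²φ.
At 45.1°: sec²(45.1°) = 1/0.7059² = 2.007.
At 20.7°: sec²(20.7°) = 1/0.9354² = 1.143.
Ratio = 2.007/1.143 = cos²(20.7°)/cos²(45.1°) ≈ 1.76.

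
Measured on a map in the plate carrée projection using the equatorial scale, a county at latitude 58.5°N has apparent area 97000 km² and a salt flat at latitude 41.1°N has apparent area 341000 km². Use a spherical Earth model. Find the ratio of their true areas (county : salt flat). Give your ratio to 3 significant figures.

On the plate carrée, areal scale = h·k = 1 × sec φ, so true area = apparent × cos φ.
True area of county: 97000 × cos(58.5°) = 97000 × 0.5225 = 50680 km².
True area of salt flat: 341000 × cos(41.1°) = 341000 × 0.7536 = 257000 km².
Ratio = 50680 / 257000 ≈ 0.197.

0.197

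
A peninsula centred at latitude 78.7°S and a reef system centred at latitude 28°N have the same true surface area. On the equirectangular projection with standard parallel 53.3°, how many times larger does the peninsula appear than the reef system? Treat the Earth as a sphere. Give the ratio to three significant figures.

4.51

In the equirectangular projection with standard parallel φ₀ = 53.3° (x = Rλ cos φ₀, y = Rφ), meridians are true-scale (h = 1) and the parallel scale is k = cos φ₀ / cos φ.
Areal scale at 78.7°: h·k = 1.000 × 3.050 = 3.050.
Areal scale at 28°: h·k = 1.000 × 0.6769 = 0.6769.
Ratio = 3.050/0.6769 ≈ 4.51.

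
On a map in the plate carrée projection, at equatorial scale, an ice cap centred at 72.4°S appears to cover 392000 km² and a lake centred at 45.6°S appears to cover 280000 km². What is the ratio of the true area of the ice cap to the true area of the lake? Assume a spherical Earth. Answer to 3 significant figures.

On the plate carrée, areal scale = h·k = 1 × sec φ, so true area = apparent × cos φ.
True area of ice cap: 392000 × cos(72.4°) = 392000 × 0.3024 = 118500 km².
True area of lake: 280000 × cos(45.6°) = 280000 × 0.6997 = 195900 km².
Ratio = 118500 / 195900 ≈ 0.605.

0.605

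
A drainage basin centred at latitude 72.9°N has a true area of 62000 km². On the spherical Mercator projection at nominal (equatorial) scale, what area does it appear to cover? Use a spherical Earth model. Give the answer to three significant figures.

Mercator is conformal, so the point scale is isotropic: h = k = sec φ = 1/cos φ.
Areal scale = k² = sec²φ = 1/cos²(72.9°) = 1/0.2940² = 11.57.
Apparent area = 62000 × 11.57 ≈ 717000 km².

717000 km²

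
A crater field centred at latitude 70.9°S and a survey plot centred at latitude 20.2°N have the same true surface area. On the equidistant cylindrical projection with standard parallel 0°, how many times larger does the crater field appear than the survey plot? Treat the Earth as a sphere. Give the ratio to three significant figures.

2.87

In the plate carrée (x = Rλ, y = Rφ), meridians are true-scale (h = 1) and parallels are stretched by k = sec φ.
Areal scale at 70.9°: h·k = 1.000 × 3.056 = 3.056.
Areal scale at 20.2°: h·k = 1.000 × 1.066 = 1.066.
Ratio = 3.056/1.066 ≈ 2.87.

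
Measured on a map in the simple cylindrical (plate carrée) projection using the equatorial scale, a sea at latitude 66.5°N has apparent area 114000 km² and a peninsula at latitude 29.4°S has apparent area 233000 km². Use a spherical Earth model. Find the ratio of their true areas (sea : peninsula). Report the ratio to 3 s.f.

0.224

On the plate carrée, areal scale = h·k = 1 × sec φ, so true area = apparent × cos φ.
True area of sea: 114000 × cos(66.5°) = 114000 × 0.3987 = 45460 km².
True area of peninsula: 233000 × cos(29.4°) = 233000 × 0.8712 = 203000 km².
Ratio = 45460 / 203000 ≈ 0.224.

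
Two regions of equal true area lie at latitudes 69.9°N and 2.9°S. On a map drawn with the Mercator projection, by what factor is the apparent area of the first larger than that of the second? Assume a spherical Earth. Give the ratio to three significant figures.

8.45

Mercator is conformal with k = sec φ, so areal scale = k² = sec²φ.
At 69.9°: sec²(69.9°) = 1/0.3437² = 8.467.
At 2.9°: sec²(2.9°) = 1/0.9987² = 1.003.
Ratio = 8.467/1.003 = cos²(2.9°)/cos²(69.9°) ≈ 8.45.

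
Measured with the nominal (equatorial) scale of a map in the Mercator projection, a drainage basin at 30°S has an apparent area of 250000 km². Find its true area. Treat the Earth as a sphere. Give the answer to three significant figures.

The Mercator projection is conformal; its linear scale factor is the same in every direction and equals sec φ = 1/cos φ.
Areal scale = k² = sec²φ = 1/cos²(30°) = 1/0.8660² = 1.333.
True area = apparent / (areal scale) = 250000 / 1.333 ≈ 188000 km².

188000 km²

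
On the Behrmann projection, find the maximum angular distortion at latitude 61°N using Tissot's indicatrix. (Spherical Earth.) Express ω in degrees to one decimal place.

63.0°

Behrmann is a cylindrical equal-area projection with standard parallels at ±30°. Cylindrical equal-area (φ₀ = 30°): h = cos φ / cos 30° along meridians, k = cos 30° / cos φ along parallels; h·k = 1.
At 61°: h = 0.5598, k = 1.786; principal scales a = 1.786, b = 0.5598.
sin(ω/2) = (a − b)/(a + b) = 1.227/2.346 = 0.5228, so ω = 2 arcsin(0.5228) ≈ 63.0°.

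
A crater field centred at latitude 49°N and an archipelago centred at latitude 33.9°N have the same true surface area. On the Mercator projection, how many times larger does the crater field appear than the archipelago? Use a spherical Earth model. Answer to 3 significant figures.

1.60

On Mercator, area is exaggerated by sec²φ = 1/cos²φ.
At 49°: sec²(49°) = 1/0.6561² = 2.323.
At 33.9°: sec²(33.9°) = 1/0.8300² = 1.452.
Ratio = 2.323/1.452 = cos²(33.9°)/cos²(49°) ≈ 1.60.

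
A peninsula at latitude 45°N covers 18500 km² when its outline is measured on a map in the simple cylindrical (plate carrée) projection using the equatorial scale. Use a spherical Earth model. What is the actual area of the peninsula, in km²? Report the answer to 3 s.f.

In the plate carrée (x = Rλ, y = Rφ), meridians are true-scale (h = 1) and parallels are stretched by k = sec φ.
Areal scale = h·k = 1 × sec φ; at 45°, h = 1.000, k = 1.414, so h·k = 1.414.
True area = apparent / (areal scale) = 18500 / 1.414 ≈ 13100 km².

13100 km²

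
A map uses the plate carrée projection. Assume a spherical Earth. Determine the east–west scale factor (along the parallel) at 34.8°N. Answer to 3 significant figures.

1.22

In the plate carrée (x = Rλ, y = Rφ), meridians are true-scale (h = 1) and parallels are stretched by k = sec φ.
k = 1/cos 34.8° = 1/0.8211 = 1.218.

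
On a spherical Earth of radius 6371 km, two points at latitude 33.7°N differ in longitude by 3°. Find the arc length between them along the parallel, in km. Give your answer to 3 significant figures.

Arc length along a parallel = R cos φ · Δλ (with Δλ in radians).
= 6371 × cos 33.7° × (3° × π/180) = 6371 × 0.8320 × 0.05236 ≈ 278 km.

278 km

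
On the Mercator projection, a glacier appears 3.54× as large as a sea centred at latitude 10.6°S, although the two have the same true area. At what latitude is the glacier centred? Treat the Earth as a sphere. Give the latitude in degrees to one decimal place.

58.5°

For equal true areas on Mercator, apparent areas scale as sec²φ, so the ratio is cos²φ₂ / cos²φ₁.
cos²φ₂ / cos²φ₁ = 3.54  ⇒  cos φ₁ = cos 10.6° / √3.54 = 0.9829/1.881 = 0.5224.
φ₁ = arccos(0.5224) ≈ 58.5°.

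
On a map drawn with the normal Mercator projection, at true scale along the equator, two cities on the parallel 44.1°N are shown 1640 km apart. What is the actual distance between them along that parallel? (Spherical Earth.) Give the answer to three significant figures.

1180 km

Mercator is conformal, so the point scale is isotropic: h = k = sec φ = 1/cos φ.
Along the parallel at 44.1°, map distances are exaggerated by k = sec 44.1° = 1.393.
True distance = 1640 / 1.393 = 1640 × cos 44.1° ≈ 1180 km.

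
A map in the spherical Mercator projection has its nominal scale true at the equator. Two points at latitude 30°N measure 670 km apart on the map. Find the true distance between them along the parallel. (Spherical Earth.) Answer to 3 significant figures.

580 km

For Mercator, h = k = sec φ (a conformal cylindrical projection has a single point scale, 1/cos φ).
Along the parallel at 30°, map distances are exaggerated by k = sec 30° = 1.155.
True distance = 670 / 1.155 = 670 × cos 30° ≈ 580 km.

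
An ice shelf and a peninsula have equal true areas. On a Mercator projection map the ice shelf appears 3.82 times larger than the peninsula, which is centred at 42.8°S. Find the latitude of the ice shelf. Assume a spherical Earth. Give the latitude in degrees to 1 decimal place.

68.0°

For equal true areas on Mercator, apparent areas scale as sec²φ, so the ratio is cos²φ₂ / cos²φ₁.
cos²φ₂ / cos²φ₁ = 3.82  ⇒  cos φ₁ = cos 42.8° / √3.82 = 0.7337/1.954 = 0.3754.
φ₁ = arccos(0.3754) ≈ 68.0°.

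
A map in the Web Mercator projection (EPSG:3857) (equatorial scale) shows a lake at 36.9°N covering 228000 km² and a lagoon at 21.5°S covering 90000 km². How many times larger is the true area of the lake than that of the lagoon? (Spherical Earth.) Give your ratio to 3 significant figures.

Mercator's areal exaggeration is sec²φ; hence true area = (apparent area) · cos²φ.
True area of lake: 228000 × cos²(36.9°) = 228000 × 0.6395 = 145800 km².
True area of lagoon: 90000 × cos²(21.5°) = 90000 × 0.8657 = 77910 km².
Ratio = 145800 / 77910 ≈ 1.87.

1.87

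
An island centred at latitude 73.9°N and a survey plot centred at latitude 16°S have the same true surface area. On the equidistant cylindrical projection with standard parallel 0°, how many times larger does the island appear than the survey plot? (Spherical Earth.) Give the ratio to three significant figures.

3.47

In the plate carrée (x = Rλ, y = Rφ), meridians are true-scale (h = 1) and parallels are stretched by k = sec φ.
Areal scale at 73.9°: h·k = 1.000 × 3.606 = 3.606.
Areal scale at 16°: h·k = 1.000 × 1.040 = 1.040.
Ratio = 3.606/1.040 ≈ 3.47.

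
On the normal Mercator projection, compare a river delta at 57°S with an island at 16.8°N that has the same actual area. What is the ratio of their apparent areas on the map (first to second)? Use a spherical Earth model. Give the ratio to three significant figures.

Mercator is conformal with k = sec φ, so areal scale = k² = sec²φ.
At 57°: sec²(57°) = 1/0.5446² = 3.371.
At 16.8°: sec²(16.8°) = 1/0.9573² = 1.091.
Ratio = 3.371/1.091 = cos²(16.8°)/cos²(57°) ≈ 3.09.

3.09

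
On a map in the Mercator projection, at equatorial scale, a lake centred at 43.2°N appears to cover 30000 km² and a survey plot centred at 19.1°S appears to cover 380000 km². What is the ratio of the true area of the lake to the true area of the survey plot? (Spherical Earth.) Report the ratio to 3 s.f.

On Mercator the areal scale is sec²φ, so true area = apparent × cos²φ.
True area of lake: 30000 × cos²(43.2°) = 30000 × 0.5314 = 15940 km².
True area of survey plot: 380000 × cos²(19.1°) = 380000 × 0.8929 = 339300 km².
Ratio = 15940 / 339300 ≈ 0.0470.

0.0470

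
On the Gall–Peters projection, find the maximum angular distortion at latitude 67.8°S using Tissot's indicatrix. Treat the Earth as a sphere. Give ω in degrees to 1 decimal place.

67.5°

The Gall–Peters projection is cylindrical equal-area with φ₀ = 45°. Cylindrical equal-area (φ₀ = 45°): h = cos φ / cos 45° along meridians, k = cos 45° / cos φ along parallels; h·k = 1.
At 67.8°: h = 0.5343, k = 1.871; principal scales a = 1.871, b = 0.5343.
sin(ω/2) = (a − b)/(a + b) = 1.337/2.406 = 0.5558, so ω = 2 arcsin(0.5558) ≈ 67.5°.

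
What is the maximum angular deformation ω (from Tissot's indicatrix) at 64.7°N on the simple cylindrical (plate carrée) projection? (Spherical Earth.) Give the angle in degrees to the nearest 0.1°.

In the plate carrée (x = Rλ, y = Rφ), meridians are true-scale (h = 1) and parallels are stretched by k = sec φ.
At 64.7°: h = 1.000, k = 2.340; principal scales a = 2.340, b = 1.000.
sin(ω/2) = (a − b)/(a + b) = 1.340/3.340 = 0.4012, so ω = 2 arcsin(0.4012) ≈ 47.3°.

47.3°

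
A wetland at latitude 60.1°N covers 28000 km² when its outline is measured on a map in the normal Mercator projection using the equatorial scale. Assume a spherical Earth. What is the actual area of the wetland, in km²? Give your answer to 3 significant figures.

For Mercator, h = k = sec φ (a conformal cylindrical projection has a single point scale, 1/cos φ).
Areal scale = k² = sec²φ = 1/cos²(60.1°) = 1/0.4985² = 4.024.
True area = apparent / (areal scale) = 28000 / 4.024 ≈ 6960 km².

6960 km²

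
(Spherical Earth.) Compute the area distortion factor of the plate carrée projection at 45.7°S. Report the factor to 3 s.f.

1.43

For the equirectangular projection with φ₀ = 0 (plate carrée), h = 1 along meridians and k = sec φ along parallels.
Areal scale = h·k = 1 × sec φ; at 45.7°, h = 1.000, k = 1.432, so h·k = 1.432.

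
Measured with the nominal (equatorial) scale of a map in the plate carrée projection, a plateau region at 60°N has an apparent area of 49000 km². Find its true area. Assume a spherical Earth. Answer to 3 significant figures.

24500 km²

Plate carrée maps x = Rλ, y = Rφ. The meridian scale is h = 1 and the parallel scale is k = 1/cos φ = sec φ.
Areal scale = h·k = 1 × sec φ; at 60°, h = 1.000, k = 2.000, so h·k = 2.000.
True area = apparent / (areal scale) = 49000 / 2.000 ≈ 24500 km².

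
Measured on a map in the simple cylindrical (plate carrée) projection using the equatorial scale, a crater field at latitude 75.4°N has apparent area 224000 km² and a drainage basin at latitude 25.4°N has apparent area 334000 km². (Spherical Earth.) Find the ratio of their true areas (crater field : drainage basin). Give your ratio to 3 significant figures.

Plate carrée has h = 1 and k = sec φ, giving areal scale sec φ; true area = (apparent area) · cos φ.
True area of crater field: 224000 × cos(75.4°) = 224000 × 0.2521 = 56460 km².
True area of drainage basin: 334000 × cos(25.4°) = 334000 × 0.9033 = 301700 km².
Ratio = 56460 / 301700 ≈ 0.187.

0.187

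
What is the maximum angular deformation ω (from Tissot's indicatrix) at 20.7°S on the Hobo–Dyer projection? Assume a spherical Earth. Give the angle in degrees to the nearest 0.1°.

Hobo–Dyer is a cylindrical equal-area projection with standard parallels at ±37.5°. Cylindrical equal-area (φ₀ = 37.5°): h = cos φ / cos 37.5° along meridians, k = cos 37.5° / cos φ along parallels; h·k = 1.
At 20.7°: h = 1.179, k = 0.8481; principal scales a = 1.179, b = 0.8481.
sin(ω/2) = (a − b)/(a + b) = 0.3310/2.027 = 0.1633, so ω = 2 arcsin(0.1633) ≈ 18.8°.

18.8°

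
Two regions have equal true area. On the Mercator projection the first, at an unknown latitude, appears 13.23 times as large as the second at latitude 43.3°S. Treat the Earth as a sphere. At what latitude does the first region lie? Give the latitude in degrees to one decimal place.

On Mercator, (apparent₁)/(apparent₂) = sec²φ₁ / sec²φ₂ when true areas are equal.
cos²φ₂ / cos²φ₁ = 13.23  ⇒  cos φ₁ = cos 43.3° / √13.23 = 0.7278/3.637 = 0.2001.
φ₁ = arccos(0.2001) ≈ 78.5°.

78.5°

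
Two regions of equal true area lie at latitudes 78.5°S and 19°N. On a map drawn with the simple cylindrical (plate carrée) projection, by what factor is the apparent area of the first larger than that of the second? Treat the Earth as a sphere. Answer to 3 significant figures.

4.74

In the plate carrée (x = Rλ, y = Rφ), meridians are true-scale (h = 1) and parallels are stretched by k = sec φ.
Areal scale at 78.5°: h·k = 1.000 × 5.016 = 5.016.
Areal scale at 19°: h·k = 1.000 × 1.058 = 1.058.
Ratio = 5.016/1.058 ≈ 4.74.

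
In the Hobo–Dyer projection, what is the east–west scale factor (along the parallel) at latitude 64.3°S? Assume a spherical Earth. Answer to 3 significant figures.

1.83

Hobo–Dyer is a cylindrical equal-area projection with standard parallels at ±37.5°. A cylindrical equal-area projection with standard parallel φ₀ has meridian scale h = cos φ / cos φ₀ and parallel scale k = cos φ₀ / cos φ (so areas are preserved, h·k = 1).
k = cos 37.5° / cos 64.3° = 0.7934/0.4337 = 1.829.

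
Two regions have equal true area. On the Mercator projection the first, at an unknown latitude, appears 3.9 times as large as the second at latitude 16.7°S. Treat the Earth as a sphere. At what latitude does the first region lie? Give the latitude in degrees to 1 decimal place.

Mercator areal scale is sec²φ, so apparent-area ratio = sec²φ₁ / sec²φ₂ = cos²φ₂ / cos²φ₁.
cos²φ₂ / cos²φ₁ = 3.9  ⇒  cos φ₁ = cos 16.7° / √3.9 = 0.9578/1.975 = 0.4850.
φ₁ = arccos(0.4850) ≈ 61.0°.

61.0°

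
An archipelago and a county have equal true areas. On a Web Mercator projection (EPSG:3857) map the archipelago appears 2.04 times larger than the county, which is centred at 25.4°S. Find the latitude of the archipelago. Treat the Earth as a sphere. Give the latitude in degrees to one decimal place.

On Mercator, (apparent₁)/(apparent₂) = sec²φ₁ / sec²φ₂ when true areas are equal.
cos²φ₂ / cos²φ₁ = 2.04  ⇒  cos φ₁ = cos 25.4° / √2.04 = 0.9033/1.428 = 0.6325.
φ₁ = arccos(0.6325) ≈ 50.8°.

50.8°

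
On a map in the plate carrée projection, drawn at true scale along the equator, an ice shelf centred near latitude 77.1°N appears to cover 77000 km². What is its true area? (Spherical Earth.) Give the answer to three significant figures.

17200 km²

In the plate carrée (x = Rλ, y = Rφ), meridians are true-scale (h = 1) and parallels are stretched by k = sec φ.
Areal scale = h·k = 1 × sec φ; at 77.1°, h = 1.000, k = 4.479, so h·k = 4.479.
True area = apparent / (areal scale) = 77000 / 4.479 ≈ 17200 km².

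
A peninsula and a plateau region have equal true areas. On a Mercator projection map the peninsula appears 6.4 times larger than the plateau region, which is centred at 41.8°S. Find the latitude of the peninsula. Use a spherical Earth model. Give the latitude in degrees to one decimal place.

72.9°

For equal true areas on Mercator, apparent areas scale as sec²φ, so the ratio is cos²φ₂ / cos²φ₁.
cos²φ₂ / cos²φ₁ = 6.4  ⇒  cos φ₁ = cos 41.8° / √6.4 = 0.7455/2.530 = 0.2947.
φ₁ = arccos(0.2947) ≈ 72.9°.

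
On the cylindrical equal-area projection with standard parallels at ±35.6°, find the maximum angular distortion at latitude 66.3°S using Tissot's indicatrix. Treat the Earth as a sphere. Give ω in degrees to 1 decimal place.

74.8°

For cylindrical equal-area with standard parallel φ₀, h = cos φ / cos φ₀ and k = cos φ₀ / cos φ, so h·k = 1.
At 66.3°: h = 0.4943, k = 2.023; principal scales a = 2.023, b = 0.4943.
sin(ω/2) = (a − b)/(a + b) = 1.529/2.517 = 0.6072, so ω = 2 arcsin(0.6072) ≈ 74.8°.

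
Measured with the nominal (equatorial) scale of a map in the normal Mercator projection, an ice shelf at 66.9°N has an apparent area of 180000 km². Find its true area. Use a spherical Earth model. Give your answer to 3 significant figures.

For Mercator, h = k = sec φ (a conformal cylindrical projection has a single point scale, 1/cos φ).
Areal scale = k² = sec²φ = 1/cos²(66.9°) = 1/0.3923² = 6.497.
True area = apparent / (areal scale) = 180000 / 6.497 ≈ 27700 km².

27700 km²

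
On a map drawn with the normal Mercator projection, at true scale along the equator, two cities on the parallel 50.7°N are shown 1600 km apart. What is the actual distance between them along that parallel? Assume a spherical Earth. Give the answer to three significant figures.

1010 km

For Mercator, h = k = sec φ (a conformal cylindrical projection has a single point scale, 1/cos φ).
Along the parallel at 50.7°, map distances are exaggerated by k = sec 50.7° = 1.579.
True distance = 1600 / 1.579 = 1600 × cos 50.7° ≈ 1010 km.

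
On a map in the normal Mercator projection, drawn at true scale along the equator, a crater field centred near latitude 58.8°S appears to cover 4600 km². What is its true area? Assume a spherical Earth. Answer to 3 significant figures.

Mercator is conformal, so the point scale is isotropic: h = k = sec φ = 1/cos φ.
Areal scale = k² = sec²φ = 1/cos²(58.8°) = 1/0.5180² = 3.726.
True area = apparent / (areal scale) = 4600 / 3.726 ≈ 1230 km².

1230 km²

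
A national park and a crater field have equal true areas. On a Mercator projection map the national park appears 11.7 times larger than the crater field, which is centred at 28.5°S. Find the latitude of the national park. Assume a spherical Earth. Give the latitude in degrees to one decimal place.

75.1°

On Mercator, (apparent₁)/(apparent₂) = sec²φ₁ / sec²φ₂ when true areas are equal.
cos²φ₂ / cos²φ₁ = 11.7  ⇒  cos φ₁ = cos 28.5° / √11.7 = 0.8788/3.421 = 0.2569.
φ₁ = arccos(0.2569) ≈ 75.1°.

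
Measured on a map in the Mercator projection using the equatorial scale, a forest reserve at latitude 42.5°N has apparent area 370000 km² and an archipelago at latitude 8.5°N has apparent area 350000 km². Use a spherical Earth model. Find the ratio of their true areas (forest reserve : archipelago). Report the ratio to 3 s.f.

Since Mercator area scale is 1/cos²φ, the true area equals the apparent area multiplied by cos²φ.
True area of forest reserve: 370000 × cos²(42.5°) = 370000 × 0.5436 = 201100 km².
True area of archipelago: 350000 × cos²(8.5°) = 350000 × 0.9782 = 342400 km².
Ratio = 201100 / 342400 ≈ 0.587.

0.587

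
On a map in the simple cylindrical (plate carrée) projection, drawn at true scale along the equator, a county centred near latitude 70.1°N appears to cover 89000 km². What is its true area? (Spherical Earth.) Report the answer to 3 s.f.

30300 km²

In the plate carrée (x = Rλ, y = Rφ), meridians are true-scale (h = 1) and parallels are stretched by k = sec φ.
Areal scale = h·k = 1 × sec φ; at 70.1°, h = 1.000, k = 2.938, so h·k = 2.938.
True area = apparent / (areal scale) = 89000 / 2.938 ≈ 30300 km².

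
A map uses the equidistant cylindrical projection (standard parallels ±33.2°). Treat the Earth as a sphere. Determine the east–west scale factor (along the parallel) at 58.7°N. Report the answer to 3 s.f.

1.61

With standard parallel φ₀ = 33.2°, the equirectangular projection gives x = Rλ cos φ₀, y = Rφ, so h = 1 and k = cos 33.2° / cos φ.
k = cos 33.2° / cos 58.7° = 0.8368/0.5195 = 1.611.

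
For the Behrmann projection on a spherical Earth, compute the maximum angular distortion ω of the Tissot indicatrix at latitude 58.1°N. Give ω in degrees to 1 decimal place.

The Behrmann projection is cylindrical equal-area with φ₀ = 30°. For cylindrical equal-area with standard parallel φ₀, h = cos φ / cos φ₀ and k = cos φ₀ / cos φ, so h·k = 1.
At 58.1°: h = 0.6102, k = 1.639; principal scales a = 1.639, b = 0.6102.
sin(ω/2) = (a − b)/(a + b) = 1.029/2.249 = 0.4574, so ω = 2 arcsin(0.4574) ≈ 54.4°.

54.4°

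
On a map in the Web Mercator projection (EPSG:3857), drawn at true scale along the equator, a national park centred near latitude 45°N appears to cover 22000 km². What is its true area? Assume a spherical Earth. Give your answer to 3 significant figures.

For Mercator, h = k = sec φ (a conformal cylindrical projection has a single point scale, 1/cos φ).
Areal scale = k² = sec²φ = 1/cos²(45°) = 1/0.7071² = 2.000.
True area = apparent / (areal scale) = 22000 / 2.000 ≈ 11000 km².

11000 km²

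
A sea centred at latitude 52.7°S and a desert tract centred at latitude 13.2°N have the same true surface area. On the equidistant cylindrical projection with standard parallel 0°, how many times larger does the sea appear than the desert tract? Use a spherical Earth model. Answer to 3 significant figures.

In the plate carrée (x = Rλ, y = Rφ), meridians are true-scale (h = 1) and parallels are stretched by k = sec φ.
Areal scale at 52.7°: h·k = 1.000 × 1.650 = 1.650.
Areal scale at 13.2°: h·k = 1.000 × 1.027 = 1.027.
Ratio = 1.650/1.027 ≈ 1.61.

1.61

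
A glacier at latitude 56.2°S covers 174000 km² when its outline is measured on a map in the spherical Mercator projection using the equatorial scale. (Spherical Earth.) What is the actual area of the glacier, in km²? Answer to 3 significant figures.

53800 km²

Mercator is conformal, so the point scale is isotropic: h = k = sec φ = 1/cos φ.
Areal scale = k² = sec²φ = 1/cos²(56.2°) = 1/0.5563² = 3.231.
True area = apparent / (areal scale) = 174000 / 3.231 ≈ 53800 km².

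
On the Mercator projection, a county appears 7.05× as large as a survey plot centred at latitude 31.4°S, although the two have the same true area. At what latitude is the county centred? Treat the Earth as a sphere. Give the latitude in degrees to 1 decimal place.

For equal true areas on Mercator, apparent areas scale as sec²φ, so the ratio is cos²φ₂ / cos²φ₁.
cos²φ₂ / cos²φ₁ = 7.05  ⇒  cos φ₁ = cos 31.4° / √7.05 = 0.8536/2.655 = 0.3215.
φ₁ = arccos(0.3215) ≈ 71.2°.

71.2°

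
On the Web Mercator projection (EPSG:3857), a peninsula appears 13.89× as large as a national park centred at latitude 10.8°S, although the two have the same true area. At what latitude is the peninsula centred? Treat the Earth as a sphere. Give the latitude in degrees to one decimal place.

Mercator areal scale is sec²φ, so apparent-area ratio = sec²φ₁ / sec²φ₂ = cos²φ₂ / cos²φ₁.
cos²φ₂ / cos²φ₁ = 13.89  ⇒  cos φ₁ = cos 10.8° / √13.89 = 0.9823/3.727 = 0.2636.
φ₁ = arccos(0.2636) ≈ 74.7°.

74.7°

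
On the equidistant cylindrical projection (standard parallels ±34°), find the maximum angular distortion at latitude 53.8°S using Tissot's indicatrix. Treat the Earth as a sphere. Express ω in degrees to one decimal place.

19.3°

The equidistant cylindrical projection with φ₀ = 34° has h = 1 (meridians true) and k = cos φ₀ / cos φ along parallels.
At 53.8°: h = 1.000, k = 1.404; principal scales a = 1.404, b = 1.000.
sin(ω/2) = (a − b)/(a + b) = 0.4037/2.404 = 0.1680, so ω = 2 arcsin(0.1680) ≈ 19.3°.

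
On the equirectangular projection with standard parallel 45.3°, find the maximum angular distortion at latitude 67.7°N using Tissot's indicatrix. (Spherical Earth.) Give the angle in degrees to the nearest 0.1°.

34.8°

In the equirectangular projection with standard parallel φ₀ = 45.3° (x = Rλ cos φ₀, y = Rφ), meridians are true-scale (h = 1) and the parallel scale is k = cos φ₀ / cos φ.
At 67.7°: h = 1.000, k = 1.854; principal scales a = 1.854, b = 1.000.
sin(ω/2) = (a − b)/(a + b) = 0.8537/2.854 = 0.2992, so ω = 2 arcsin(0.2992) ≈ 34.8°.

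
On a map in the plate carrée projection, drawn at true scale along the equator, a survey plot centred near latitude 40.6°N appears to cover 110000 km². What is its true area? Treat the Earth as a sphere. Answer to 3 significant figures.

In the plate carrée (x = Rλ, y = Rφ), meridians are true-scale (h = 1) and parallels are stretched by k = sec φ.
Areal scale = h·k = 1 × sec φ; at 40.6°, h = 1.000, k = 1.317, so h·k = 1.317.
True area = apparent / (areal scale) = 110000 / 1.317 ≈ 83500 km².

83500 km²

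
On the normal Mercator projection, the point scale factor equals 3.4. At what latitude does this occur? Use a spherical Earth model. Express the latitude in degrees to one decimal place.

72.9°

Mercator scale is k = sec φ = 1/cos φ.
1/cos φ = 3.4  ⇒  cos φ = 0.2941  ⇒  φ = arccos(0.2941) ≈ 72.9°.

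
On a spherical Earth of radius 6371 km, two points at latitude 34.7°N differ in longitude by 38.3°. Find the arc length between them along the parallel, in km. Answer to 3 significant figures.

Arc length along a parallel = R cos φ · Δλ (with Δλ in radians).
= 6371 × cos 34.7° × (38.3° × π/180) = 6371 × 0.8221 × 0.6685 ≈ 3500 km.

3500 km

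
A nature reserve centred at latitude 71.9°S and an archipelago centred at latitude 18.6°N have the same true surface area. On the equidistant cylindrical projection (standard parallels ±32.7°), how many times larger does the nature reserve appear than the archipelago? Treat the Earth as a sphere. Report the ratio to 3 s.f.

3.05

In the equirectangular projection with standard parallel φ₀ = 32.7° (x = Rλ cos φ₀, y = Rφ), meridians are true-scale (h = 1) and the parallel scale is k = cos φ₀ / cos φ.
Areal scale at 71.9°: h·k = 1.000 × 2.709 = 2.709.
Areal scale at 18.6°: h·k = 1.000 × 0.8879 = 0.8879.
Ratio = 2.709/0.8879 ≈ 3.05.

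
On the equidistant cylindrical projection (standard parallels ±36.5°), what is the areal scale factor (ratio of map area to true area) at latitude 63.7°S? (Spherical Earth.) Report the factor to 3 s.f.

In the equirectangular projection with standard parallel φ₀ = 36.5° (x = Rλ cos φ₀, y = Rφ), meridians are true-scale (h = 1) and the parallel scale is k = cos φ₀ / cos φ.
Areal scale = h·k = 1 × cos φ₀ / cos φ; at 63.7°, h = 1.000, k = 1.814, so h·k = 1.814.

1.81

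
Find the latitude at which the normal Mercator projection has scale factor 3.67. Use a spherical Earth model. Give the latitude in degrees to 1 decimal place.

Mercator scale is k = sec φ = 1/cos φ.
1/cos φ = 3.67  ⇒  cos φ = 0.2725  ⇒  φ = arccos(0.2725) ≈ 74.2°.

74.2°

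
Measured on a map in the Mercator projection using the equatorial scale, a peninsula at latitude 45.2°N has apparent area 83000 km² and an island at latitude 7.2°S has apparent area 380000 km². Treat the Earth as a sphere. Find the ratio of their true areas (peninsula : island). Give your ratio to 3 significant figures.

0.110

On Mercator the areal scale is sec²φ, so true area = apparent × cos²φ.
True area of peninsula: 83000 × cos²(45.2°) = 83000 × 0.4965 = 41210 km².
True area of island: 380000 × cos²(7.2°) = 380000 × 0.9843 = 374000 km².
Ratio = 41210 / 374000 ≈ 0.110.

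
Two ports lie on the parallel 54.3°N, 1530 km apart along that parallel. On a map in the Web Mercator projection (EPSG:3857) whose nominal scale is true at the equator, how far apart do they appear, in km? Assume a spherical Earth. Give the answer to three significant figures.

2620 km

Mercator is conformal, so the point scale is isotropic: h = k = sec φ = 1/cos φ.
Along the parallel, k = sec 54.3° = 1/0.5835 = 1.714.
Map distance = 1530 × 1.714 ≈ 2620 km.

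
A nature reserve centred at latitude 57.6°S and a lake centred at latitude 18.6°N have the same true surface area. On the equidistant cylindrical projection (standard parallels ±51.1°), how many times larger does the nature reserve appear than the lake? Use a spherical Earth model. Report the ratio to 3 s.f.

1.77

In the equirectangular projection with standard parallel φ₀ = 51.1° (x = Rλ cos φ₀, y = Rφ), meridians are true-scale (h = 1) and the parallel scale is k = cos φ₀ / cos φ.
Areal scale at 57.6°: h·k = 1.000 × 1.172 = 1.172.
Areal scale at 18.6°: h·k = 1.000 × 0.6626 = 0.6626.
Ratio = 1.172/0.6626 ≈ 1.77.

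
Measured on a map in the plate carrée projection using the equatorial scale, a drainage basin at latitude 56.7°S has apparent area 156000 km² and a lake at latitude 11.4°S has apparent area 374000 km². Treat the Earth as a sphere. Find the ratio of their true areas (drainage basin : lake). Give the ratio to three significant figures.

Plate carrée has h = 1 and k = sec φ, giving areal scale sec φ; true area = (apparent area) · cos φ.
True area of drainage basin: 156000 × cos(56.7°) = 156000 × 0.5490 = 85650 km².
True area of lake: 374000 × cos(11.4°) = 374000 × 0.9803 = 366600 km².
Ratio = 85650 / 366600 ≈ 0.234.

0.234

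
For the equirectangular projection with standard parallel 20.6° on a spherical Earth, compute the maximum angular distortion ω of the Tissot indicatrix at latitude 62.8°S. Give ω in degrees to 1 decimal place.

40.2°

In the equirectangular projection with standard parallel φ₀ = 20.6° (x = Rλ cos φ₀, y = Rφ), meridians are true-scale (h = 1) and the parallel scale is k = cos φ₀ / cos φ.
At 62.8°: h = 1.000, k = 2.048; principal scales a = 2.048, b = 1.000.
sin(ω/2) = (a − b)/(a + b) = 1.048/3.048 = 0.3438, so ω = 2 arcsin(0.3438) ≈ 40.2°.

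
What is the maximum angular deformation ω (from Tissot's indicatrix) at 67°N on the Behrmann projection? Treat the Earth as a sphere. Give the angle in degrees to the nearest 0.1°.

82.9°

Behrmann is a cylindrical equal-area projection with standard parallels at ±30°. For cylindrical equal-area with standard parallel φ₀, h = cos φ / cos φ₀ and k = cos φ₀ / cos φ, so h·k = 1.
At 67°: h = 0.4512, k = 2.216; principal scales a = 2.216, b = 0.4512.
sin(ω/2) = (a − b)/(a + b) = 1.765/2.668 = 0.6617, so ω = 2 arcsin(0.6617) ≈ 82.9°.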